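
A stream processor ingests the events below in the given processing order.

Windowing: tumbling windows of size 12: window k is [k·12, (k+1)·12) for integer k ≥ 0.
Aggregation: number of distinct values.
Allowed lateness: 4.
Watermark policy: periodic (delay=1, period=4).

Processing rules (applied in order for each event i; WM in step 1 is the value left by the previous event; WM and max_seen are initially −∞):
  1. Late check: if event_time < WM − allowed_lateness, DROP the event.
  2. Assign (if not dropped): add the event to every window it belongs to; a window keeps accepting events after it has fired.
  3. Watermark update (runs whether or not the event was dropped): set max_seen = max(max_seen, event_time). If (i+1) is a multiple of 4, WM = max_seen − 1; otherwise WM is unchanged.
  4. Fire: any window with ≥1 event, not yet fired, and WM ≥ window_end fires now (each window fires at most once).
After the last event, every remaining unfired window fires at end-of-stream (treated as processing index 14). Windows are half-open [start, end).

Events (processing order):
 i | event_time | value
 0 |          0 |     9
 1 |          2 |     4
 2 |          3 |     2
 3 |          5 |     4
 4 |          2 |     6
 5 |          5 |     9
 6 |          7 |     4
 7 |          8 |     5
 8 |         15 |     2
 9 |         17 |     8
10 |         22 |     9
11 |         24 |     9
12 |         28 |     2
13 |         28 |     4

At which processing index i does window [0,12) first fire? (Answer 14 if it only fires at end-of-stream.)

i=0 t=0 v=9: → [0,12); WM=−∞
i=1 t=2 v=4: → [0,12); WM=−∞
i=2 t=3 v=2: → [0,12); WM=−∞
i=3 t=5 v=4: → [0,12); WM=4
i=4 t=2 v=6: → [0,12); WM=4
i=5 t=5 v=9: → [0,12); WM=4
i=6 t=7 v=4: → [0,12); WM=4
i=7 t=8 v=5: → [0,12); WM=7
i=8 t=15 v=2: → [12,24); WM=7
i=9 t=17 v=8: → [12,24); WM=7
i=10 t=22 v=9: → [12,24); WM=7
i=11 t=24 v=9: → [24,36); WM=23; [0,12) fires=5
i=12 t=28 v=2: → [24,36); WM=23
i=13 t=28 v=4: → [24,36); WM=23

11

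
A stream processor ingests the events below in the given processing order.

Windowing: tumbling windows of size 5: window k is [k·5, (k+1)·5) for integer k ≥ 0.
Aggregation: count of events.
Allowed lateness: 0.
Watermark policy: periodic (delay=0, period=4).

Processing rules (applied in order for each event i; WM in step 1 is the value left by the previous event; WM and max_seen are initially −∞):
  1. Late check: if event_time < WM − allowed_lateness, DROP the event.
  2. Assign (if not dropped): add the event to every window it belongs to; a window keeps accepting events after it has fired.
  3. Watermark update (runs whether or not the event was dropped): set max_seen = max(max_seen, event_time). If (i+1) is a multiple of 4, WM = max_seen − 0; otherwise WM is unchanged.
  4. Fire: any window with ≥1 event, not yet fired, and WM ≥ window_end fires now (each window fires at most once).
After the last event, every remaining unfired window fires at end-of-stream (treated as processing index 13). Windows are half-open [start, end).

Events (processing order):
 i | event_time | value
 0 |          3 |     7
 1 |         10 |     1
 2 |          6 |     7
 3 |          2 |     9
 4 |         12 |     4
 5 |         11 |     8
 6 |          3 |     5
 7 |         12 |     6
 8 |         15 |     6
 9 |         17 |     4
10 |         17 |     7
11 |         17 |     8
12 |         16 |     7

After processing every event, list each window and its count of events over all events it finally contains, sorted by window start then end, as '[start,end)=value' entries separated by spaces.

[0,5)=2 [5,10)=1 [10,15)=4 [15,20)=4

i=0 t=3 v=7: → [0,5); WM=−∞
i=1 t=10 v=1: → [10,15); WM=−∞
i=2 t=6 v=7: → [5,10); WM=−∞
i=3 t=2 v=9: → [0,5); WM=10; [0,5) fires=2 [5,10) fires=1
i=4 t=12 v=4: → [10,15); WM=10
i=5 t=11 v=8: → [10,15); WM=10
i=6 t=3 v=5: DROP (t<10-0); WM=10
i=7 t=12 v=6: → [10,15); WM=12
i=8 t=15 v=6: → [15,20); WM=12
i=9 t=17 v=4: → [15,20); WM=12
i=10 t=17 v=7: → [15,20); WM=12
i=11 t=17 v=8: → [15,20); WM=17; [10,15) fires=4
i=12 t=16 v=7: DROP (t<17-0); WM=17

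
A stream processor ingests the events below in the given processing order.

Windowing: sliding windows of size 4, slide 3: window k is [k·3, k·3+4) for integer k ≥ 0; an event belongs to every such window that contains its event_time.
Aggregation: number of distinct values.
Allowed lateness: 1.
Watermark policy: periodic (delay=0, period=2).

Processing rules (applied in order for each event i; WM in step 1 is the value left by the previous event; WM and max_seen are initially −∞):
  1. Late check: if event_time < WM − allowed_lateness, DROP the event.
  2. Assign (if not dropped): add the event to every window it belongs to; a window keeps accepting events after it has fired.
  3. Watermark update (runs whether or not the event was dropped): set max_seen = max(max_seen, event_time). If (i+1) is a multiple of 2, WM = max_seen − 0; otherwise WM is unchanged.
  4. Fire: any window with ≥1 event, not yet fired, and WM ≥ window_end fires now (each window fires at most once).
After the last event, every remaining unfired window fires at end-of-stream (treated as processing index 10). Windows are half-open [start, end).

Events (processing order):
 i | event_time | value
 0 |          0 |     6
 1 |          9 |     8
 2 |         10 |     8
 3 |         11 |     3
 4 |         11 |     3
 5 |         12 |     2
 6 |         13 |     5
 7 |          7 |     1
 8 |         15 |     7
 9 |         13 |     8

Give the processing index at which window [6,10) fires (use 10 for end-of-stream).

3

i=0 t=0 v=6: → [0,4); WM=−∞
i=1 t=9 v=8: → [9,13),[6,10); WM=9; [0,4) fires=1
i=2 t=10 v=8: → [9,13); WM=9
i=3 t=11 v=3: → [9,13); WM=11; [6,10) fires=1
i=4 t=11 v=3: → [9,13); WM=11
i=5 t=12 v=2: → [12,16),[9,13); WM=12
i=6 t=13 v=5: → [12,16); WM=12
i=7 t=7 v=1: DROP (t<12-1); WM=13; [9,13) fires=3
i=8 t=15 v=7: → [15,19),[12,16); WM=13
i=9 t=13 v=8: → [12,16); WM=15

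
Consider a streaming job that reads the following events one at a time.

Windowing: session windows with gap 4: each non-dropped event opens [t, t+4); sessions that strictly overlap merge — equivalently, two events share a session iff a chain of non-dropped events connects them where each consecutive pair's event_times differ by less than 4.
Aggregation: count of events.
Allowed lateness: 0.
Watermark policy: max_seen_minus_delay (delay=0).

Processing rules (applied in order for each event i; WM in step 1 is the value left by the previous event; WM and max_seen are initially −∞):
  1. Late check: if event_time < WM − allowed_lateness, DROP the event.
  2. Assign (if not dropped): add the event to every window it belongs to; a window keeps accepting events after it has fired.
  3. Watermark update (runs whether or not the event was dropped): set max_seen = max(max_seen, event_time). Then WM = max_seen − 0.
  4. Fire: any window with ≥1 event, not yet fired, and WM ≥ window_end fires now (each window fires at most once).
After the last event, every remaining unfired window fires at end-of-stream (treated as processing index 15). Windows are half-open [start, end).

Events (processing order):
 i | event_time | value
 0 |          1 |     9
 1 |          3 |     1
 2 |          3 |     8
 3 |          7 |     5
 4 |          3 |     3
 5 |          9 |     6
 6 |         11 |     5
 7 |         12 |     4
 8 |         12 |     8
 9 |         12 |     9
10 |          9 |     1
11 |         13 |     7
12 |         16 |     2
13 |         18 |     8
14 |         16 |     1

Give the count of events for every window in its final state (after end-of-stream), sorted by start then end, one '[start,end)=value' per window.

[1,7)=3 [7,22)=9

i=0 t=1 v=9: → [1,5); WM=1
i=1 t=3 v=1: → [1,7); WM=3
i=2 t=3 v=8: → [1,7); WM=3
i=3 t=7 v=5: → [7,11); WM=7
i=4 t=3 v=3: DROP (t<7-0); WM=7
i=5 t=9 v=6: → [7,13); WM=9
i=6 t=11 v=5: → [7,15); WM=11
i=7 t=12 v=4: → [7,16); WM=12
i=8 t=12 v=8: → [7,16); WM=12
i=9 t=12 v=9: → [7,16); WM=12
i=10 t=9 v=1: DROP (t<12-0); WM=12
i=11 t=13 v=7: → [7,17); WM=13
i=12 t=16 v=2: → [7,20); WM=16
i=13 t=18 v=8: → [7,22); WM=18
i=14 t=16 v=1: DROP (t<18-0); WM=18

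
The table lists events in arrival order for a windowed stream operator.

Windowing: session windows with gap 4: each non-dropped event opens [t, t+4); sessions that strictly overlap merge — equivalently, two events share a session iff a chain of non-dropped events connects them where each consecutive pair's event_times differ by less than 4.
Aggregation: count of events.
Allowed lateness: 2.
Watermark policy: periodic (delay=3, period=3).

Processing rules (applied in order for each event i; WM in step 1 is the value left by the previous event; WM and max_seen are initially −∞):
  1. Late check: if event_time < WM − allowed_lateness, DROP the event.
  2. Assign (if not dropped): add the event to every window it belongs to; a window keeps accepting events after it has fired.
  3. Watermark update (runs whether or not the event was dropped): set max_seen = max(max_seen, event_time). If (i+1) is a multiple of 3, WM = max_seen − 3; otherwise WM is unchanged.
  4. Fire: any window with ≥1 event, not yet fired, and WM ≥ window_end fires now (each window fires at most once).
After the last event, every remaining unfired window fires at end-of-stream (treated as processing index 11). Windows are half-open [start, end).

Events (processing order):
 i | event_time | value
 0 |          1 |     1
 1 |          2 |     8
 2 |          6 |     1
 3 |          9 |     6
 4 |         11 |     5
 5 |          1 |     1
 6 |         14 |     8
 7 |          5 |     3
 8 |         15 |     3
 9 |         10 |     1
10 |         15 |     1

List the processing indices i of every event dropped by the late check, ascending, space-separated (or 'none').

7

i=0 t=1 v=1: → [1,5); WM=−∞
i=1 t=2 v=8: → [1,6); WM=−∞
i=2 t=6 v=1: → [6,10); WM=3
i=3 t=9 v=6: → [6,13); WM=3
i=4 t=11 v=5: → [6,15); WM=3
i=5 t=1 v=1: → [1,6); WM=8
i=6 t=14 v=8: → [6,18); WM=8
i=7 t=5 v=3: DROP (t<8-2); WM=8
i=8 t=15 v=3: → [6,19); WM=12
i=9 t=10 v=1: → [6,19); WM=12
i=10 t=15 v=1: → [6,19); WM=12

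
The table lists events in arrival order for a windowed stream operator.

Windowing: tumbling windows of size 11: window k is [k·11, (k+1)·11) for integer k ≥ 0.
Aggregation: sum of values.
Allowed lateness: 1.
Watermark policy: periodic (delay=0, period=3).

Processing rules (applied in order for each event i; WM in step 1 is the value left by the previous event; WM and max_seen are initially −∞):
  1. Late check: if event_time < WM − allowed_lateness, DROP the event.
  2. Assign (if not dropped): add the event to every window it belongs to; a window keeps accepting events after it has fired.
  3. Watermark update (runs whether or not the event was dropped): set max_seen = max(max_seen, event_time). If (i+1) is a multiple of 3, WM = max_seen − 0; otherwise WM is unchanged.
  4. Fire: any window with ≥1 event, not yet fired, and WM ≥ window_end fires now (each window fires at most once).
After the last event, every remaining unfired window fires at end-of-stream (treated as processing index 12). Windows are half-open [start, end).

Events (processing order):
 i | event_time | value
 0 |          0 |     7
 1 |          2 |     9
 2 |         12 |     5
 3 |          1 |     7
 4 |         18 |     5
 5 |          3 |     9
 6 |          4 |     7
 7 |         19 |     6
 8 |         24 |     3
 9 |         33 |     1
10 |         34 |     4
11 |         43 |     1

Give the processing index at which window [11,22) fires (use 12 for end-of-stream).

i=0 t=0 v=7: → [0,11); WM=−∞
i=1 t=2 v=9: → [0,11); WM=−∞
i=2 t=12 v=5: → [11,22); WM=12; [0,11) fires=16
i=3 t=1 v=7: DROP (t<12-1); WM=12
i=4 t=18 v=5: → [11,22); WM=12
i=5 t=3 v=9: DROP (t<12-1); WM=18
i=6 t=4 v=7: DROP (t<18-1); WM=18
i=7 t=19 v=6: → [11,22); WM=18
i=8 t=24 v=3: → [22,33); WM=24; [11,22) fires=16
i=9 t=33 v=1: → [33,44); WM=24
i=10 t=34 v=4: → [33,44); WM=24
i=11 t=43 v=1: → [33,44); WM=43; [22,33) fires=3

8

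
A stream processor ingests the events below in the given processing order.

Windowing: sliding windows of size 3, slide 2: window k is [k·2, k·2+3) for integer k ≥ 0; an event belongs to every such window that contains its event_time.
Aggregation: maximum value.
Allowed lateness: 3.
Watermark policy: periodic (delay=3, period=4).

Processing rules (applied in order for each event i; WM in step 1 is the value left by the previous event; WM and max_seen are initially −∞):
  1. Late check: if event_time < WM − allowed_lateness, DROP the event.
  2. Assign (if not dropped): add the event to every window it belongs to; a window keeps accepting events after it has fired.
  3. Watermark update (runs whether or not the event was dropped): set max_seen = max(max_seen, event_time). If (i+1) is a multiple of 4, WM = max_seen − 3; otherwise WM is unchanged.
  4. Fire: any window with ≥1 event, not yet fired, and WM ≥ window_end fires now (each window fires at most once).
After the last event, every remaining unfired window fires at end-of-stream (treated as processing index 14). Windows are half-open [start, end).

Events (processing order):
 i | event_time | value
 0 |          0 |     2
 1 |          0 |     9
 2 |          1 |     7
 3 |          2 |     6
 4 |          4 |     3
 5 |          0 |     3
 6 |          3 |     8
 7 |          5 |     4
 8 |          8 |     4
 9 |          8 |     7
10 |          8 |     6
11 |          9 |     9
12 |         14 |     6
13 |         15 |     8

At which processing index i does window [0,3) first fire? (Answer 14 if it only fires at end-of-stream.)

11

i=0 t=0 v=2: → [0,3); WM=−∞
i=1 t=0 v=9: → [0,3); WM=−∞
i=2 t=1 v=7: → [0,3); WM=−∞
i=3 t=2 v=6: → [2,5),[0,3); WM=-1
i=4 t=4 v=3: → [4,7),[2,5); WM=-1
i=5 t=0 v=3: → [0,3); WM=-1
i=6 t=3 v=8: → [2,5); WM=-1
i=7 t=5 v=4: → [4,7); WM=2
i=8 t=8 v=4: → [8,11),[6,9); WM=2
i=9 t=8 v=7: → [8,11),[6,9); WM=2
i=10 t=8 v=6: → [8,11),[6,9); WM=2
i=11 t=9 v=9: → [8,11); WM=6; [0,3) fires=9 [2,5) fires=8
i=12 t=14 v=6: → [14,17),[12,15); WM=6
i=13 t=15 v=8: → [14,17); WM=6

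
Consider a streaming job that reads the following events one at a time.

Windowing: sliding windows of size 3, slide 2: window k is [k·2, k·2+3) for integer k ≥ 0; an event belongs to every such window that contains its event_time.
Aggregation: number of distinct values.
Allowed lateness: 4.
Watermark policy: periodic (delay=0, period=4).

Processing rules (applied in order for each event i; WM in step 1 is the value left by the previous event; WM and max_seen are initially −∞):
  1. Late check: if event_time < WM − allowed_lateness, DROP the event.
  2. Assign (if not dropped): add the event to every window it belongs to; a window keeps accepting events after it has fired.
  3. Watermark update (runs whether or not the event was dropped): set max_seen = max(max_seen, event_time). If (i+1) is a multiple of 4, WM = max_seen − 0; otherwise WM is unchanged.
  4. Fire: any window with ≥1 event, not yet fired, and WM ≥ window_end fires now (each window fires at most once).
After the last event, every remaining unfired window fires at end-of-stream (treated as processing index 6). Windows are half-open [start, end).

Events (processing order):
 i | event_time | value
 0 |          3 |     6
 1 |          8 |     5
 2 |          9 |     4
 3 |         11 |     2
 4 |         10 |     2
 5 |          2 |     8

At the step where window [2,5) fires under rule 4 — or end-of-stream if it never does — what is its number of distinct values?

1

i=0 t=3 v=6: → [2,5); WM=−∞
i=1 t=8 v=5: → [8,11),[6,9); WM=−∞
i=2 t=9 v=4: → [8,11); WM=−∞
i=3 t=11 v=2: → [10,13); WM=11; [2,5) fires=1 [6,9) fires=1 [8,11) fires=2
i=4 t=10 v=2: → [10,13),[8,11); WM=11
i=5 t=2 v=8: DROP (t<11-4); WM=11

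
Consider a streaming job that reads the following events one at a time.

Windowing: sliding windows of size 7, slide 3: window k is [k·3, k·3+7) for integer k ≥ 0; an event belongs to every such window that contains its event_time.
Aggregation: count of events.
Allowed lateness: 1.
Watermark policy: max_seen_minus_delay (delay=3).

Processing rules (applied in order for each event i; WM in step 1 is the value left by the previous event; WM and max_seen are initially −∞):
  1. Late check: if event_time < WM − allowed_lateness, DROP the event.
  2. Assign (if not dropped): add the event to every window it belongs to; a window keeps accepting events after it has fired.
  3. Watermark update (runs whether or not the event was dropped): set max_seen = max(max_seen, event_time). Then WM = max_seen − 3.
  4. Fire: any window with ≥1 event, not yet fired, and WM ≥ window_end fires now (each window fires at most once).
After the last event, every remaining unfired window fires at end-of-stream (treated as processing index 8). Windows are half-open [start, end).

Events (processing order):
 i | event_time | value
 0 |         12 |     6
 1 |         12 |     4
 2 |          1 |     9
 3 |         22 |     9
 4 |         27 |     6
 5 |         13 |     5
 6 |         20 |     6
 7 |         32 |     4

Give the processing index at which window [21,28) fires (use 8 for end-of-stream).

i=0 t=12 v=6: → [12,19),[9,16),[6,13); WM=9
i=1 t=12 v=4: → [12,19),[9,16),[6,13); WM=9
i=2 t=1 v=9: DROP (t<9-1); WM=9
i=3 t=22 v=9: → [21,28),[18,25); WM=19; [6,13) fires=2 [9,16) fires=2 [12,19) fires=2
i=4 t=27 v=6: → [27,34),[24,31),[21,28); WM=24
i=5 t=13 v=5: DROP (t<24-1); WM=24
i=6 t=20 v=6: DROP (t<24-1); WM=24
i=7 t=32 v=4: → [30,37),[27,34); WM=29; [18,25) fires=1 [21,28) fires=2

7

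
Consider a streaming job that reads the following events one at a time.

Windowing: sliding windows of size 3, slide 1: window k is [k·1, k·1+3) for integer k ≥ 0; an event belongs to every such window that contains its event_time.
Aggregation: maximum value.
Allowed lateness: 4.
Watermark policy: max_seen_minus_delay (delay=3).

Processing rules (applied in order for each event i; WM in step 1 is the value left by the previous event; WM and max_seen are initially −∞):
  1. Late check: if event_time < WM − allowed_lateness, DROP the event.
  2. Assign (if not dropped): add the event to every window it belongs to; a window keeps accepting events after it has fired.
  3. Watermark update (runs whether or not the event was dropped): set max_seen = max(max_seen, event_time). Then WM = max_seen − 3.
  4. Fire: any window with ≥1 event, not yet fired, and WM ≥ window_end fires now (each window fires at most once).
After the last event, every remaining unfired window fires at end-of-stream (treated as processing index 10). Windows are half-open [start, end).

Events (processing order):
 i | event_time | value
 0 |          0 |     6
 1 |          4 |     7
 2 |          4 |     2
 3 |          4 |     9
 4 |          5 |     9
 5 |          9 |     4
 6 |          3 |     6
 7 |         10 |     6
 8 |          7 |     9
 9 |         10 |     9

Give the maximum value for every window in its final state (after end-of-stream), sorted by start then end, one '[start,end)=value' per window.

i=0 t=0 v=6: → [0,3); WM=-3
i=1 t=4 v=7: → [4,7),[3,6),[2,5); WM=1
i=2 t=4 v=2: → [4,7),[3,6),[2,5); WM=1
i=3 t=4 v=9: → [4,7),[3,6),[2,5); WM=1
i=4 t=5 v=9: → [5,8),[4,7),[3,6); WM=2
i=5 t=9 v=4: → [9,12),[8,11),[7,10); WM=6; [0,3) fires=6 [2,5) fires=9 [3,6) fires=9
i=6 t=3 v=6: → [3,6),[2,5),[1,4); WM=6; [1,4) fires=6
i=7 t=10 v=6: → [10,13),[9,12),[8,11); WM=7; [4,7) fires=9
i=8 t=7 v=9: → [7,10),[6,9),[5,8); WM=7
i=9 t=10 v=9: → [10,13),[9,12),[8,11); WM=7

[0,3)=6 [1,4)=6 [2,5)=9 [3,6)=9 [4,7)=9 [5,8)=9 [6,9)=9 [7,10)=9 [8,11)=9 [9,12)=9 [10,13)=9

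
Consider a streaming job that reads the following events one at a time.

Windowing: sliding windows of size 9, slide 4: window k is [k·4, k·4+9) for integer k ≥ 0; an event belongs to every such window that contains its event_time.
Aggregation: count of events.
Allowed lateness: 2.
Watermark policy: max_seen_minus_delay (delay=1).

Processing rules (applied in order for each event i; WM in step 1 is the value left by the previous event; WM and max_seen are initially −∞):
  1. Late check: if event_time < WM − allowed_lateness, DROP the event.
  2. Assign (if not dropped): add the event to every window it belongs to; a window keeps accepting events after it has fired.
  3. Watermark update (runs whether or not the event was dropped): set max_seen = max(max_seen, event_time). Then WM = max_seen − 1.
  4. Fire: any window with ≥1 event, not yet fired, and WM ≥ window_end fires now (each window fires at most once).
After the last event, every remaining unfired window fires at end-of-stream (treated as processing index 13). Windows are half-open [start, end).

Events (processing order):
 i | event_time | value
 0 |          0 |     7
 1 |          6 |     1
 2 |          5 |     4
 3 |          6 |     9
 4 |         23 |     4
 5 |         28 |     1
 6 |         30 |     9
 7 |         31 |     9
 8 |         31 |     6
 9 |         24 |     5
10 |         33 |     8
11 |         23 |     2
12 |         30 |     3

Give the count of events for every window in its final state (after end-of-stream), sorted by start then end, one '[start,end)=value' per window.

[0,9)=4 [4,13)=3 [16,25)=1 [20,29)=2 [24,33)=5 [28,37)=6 [32,41)=1

i=0 t=0 v=7: → [0,9); WM=-1
i=1 t=6 v=1: → [4,13),[0,9); WM=5
i=2 t=5 v=4: → [4,13),[0,9); WM=5
i=3 t=6 v=9: → [4,13),[0,9); WM=5
i=4 t=23 v=4: → [20,29),[16,25); WM=22; [0,9) fires=4 [4,13) fires=3
i=5 t=28 v=1: → [28,37),[24,33),[20,29); WM=27; [16,25) fires=1
i=6 t=30 v=9: → [28,37),[24,33); WM=29; [20,29) fires=2
i=7 t=31 v=9: → [28,37),[24,33); WM=30
i=8 t=31 v=6: → [28,37),[24,33); WM=30
i=9 t=24 v=5: DROP (t<30-2); WM=30
i=10 t=33 v=8: → [32,41),[28,37); WM=32
i=11 t=23 v=2: DROP (t<32-2); WM=32
i=12 t=30 v=3: → [28,37),[24,33); WM=32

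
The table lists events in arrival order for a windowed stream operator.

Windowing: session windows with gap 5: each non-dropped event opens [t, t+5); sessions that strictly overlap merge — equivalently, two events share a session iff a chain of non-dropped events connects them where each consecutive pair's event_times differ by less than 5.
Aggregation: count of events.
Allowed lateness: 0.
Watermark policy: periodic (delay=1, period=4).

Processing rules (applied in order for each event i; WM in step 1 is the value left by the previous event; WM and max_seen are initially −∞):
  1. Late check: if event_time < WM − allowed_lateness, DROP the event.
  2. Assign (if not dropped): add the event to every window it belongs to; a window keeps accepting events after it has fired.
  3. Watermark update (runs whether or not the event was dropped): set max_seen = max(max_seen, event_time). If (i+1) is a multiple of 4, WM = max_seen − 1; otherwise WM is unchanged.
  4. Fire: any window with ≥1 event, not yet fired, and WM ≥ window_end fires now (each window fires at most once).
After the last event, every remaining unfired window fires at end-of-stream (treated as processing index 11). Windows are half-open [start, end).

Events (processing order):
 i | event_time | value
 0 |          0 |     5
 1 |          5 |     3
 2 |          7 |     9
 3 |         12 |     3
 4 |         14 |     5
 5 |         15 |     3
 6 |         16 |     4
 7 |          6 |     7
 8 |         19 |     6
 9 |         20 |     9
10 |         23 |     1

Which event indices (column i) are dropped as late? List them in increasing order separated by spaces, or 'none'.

i=0 t=0 v=5: → [0,5); WM=−∞
i=1 t=5 v=3: → [5,10); WM=−∞
i=2 t=7 v=9: → [5,12); WM=−∞
i=3 t=12 v=3: → [12,17); WM=11
i=4 t=14 v=5: → [12,19); WM=11
i=5 t=15 v=3: → [12,20); WM=11
i=6 t=16 v=4: → [12,21); WM=11
i=7 t=6 v=7: DROP (t<11-0); WM=15
i=8 t=19 v=6: → [12,24); WM=15
i=9 t=20 v=9: → [12,25); WM=15
i=10 t=23 v=1: → [12,28); WM=15

7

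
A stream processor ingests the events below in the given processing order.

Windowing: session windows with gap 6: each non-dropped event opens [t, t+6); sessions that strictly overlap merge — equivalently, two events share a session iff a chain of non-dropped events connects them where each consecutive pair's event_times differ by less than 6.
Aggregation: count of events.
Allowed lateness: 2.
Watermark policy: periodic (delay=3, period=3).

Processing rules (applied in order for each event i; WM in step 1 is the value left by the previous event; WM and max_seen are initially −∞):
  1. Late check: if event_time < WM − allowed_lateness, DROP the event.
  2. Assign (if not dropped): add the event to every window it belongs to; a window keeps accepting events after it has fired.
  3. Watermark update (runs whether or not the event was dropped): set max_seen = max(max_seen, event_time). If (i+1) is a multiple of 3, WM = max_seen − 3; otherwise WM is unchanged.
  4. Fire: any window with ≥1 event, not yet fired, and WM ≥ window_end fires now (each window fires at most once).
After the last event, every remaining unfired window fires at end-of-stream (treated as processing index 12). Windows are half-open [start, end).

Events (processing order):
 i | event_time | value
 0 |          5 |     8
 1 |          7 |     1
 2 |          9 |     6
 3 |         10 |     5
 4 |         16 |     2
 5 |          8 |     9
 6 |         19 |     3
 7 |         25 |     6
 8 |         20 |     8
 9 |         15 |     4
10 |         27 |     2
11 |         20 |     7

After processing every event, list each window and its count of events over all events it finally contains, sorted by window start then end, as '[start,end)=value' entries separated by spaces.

[5,16)=5 [16,33)=6

i=0 t=5 v=8: → [5,11); WM=−∞
i=1 t=7 v=1: → [5,13); WM=−∞
i=2 t=9 v=6: → [5,15); WM=6
i=3 t=10 v=5: → [5,16); WM=6
i=4 t=16 v=2: → [16,22); WM=6
i=5 t=8 v=9: → [5,16); WM=13
i=6 t=19 v=3: → [16,25); WM=13
i=7 t=25 v=6: → [25,31); WM=13
i=8 t=20 v=8: → [16,31); WM=22
i=9 t=15 v=4: DROP (t<22-2); WM=22
i=10 t=27 v=2: → [16,33); WM=22
i=11 t=20 v=7: → [16,33); WM=24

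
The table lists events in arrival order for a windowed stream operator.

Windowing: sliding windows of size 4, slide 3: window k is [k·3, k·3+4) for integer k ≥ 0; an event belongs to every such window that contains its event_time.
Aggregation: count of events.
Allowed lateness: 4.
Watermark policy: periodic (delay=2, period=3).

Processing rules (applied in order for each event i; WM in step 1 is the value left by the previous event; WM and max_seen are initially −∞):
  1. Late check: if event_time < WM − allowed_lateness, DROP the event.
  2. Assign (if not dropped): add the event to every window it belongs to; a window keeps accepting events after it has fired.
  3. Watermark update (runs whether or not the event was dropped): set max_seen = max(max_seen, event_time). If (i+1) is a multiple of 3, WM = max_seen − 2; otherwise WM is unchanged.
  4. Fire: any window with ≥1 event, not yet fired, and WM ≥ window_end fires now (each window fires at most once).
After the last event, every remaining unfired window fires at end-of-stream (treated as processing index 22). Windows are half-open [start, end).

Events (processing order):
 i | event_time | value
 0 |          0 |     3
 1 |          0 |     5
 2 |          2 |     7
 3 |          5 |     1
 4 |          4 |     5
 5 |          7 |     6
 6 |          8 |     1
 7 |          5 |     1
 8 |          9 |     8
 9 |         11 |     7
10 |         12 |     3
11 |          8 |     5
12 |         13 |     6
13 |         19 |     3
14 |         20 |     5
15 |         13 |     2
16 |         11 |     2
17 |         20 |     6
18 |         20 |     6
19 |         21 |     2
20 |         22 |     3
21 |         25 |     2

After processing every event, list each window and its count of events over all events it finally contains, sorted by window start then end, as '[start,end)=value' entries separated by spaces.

i=0 t=0 v=3: → [0,4); WM=−∞
i=1 t=0 v=5: → [0,4); WM=−∞
i=2 t=2 v=7: → [0,4); WM=0
i=3 t=5 v=1: → [3,7); WM=0
i=4 t=4 v=5: → [3,7); WM=0
i=5 t=7 v=6: → [6,10); WM=5; [0,4) fires=3
i=6 t=8 v=1: → [6,10); WM=5
i=7 t=5 v=1: → [3,7); WM=5
i=8 t=9 v=8: → [9,13),[6,10); WM=7; [3,7) fires=3
i=9 t=11 v=7: → [9,13); WM=7
i=10 t=12 v=3: → [12,16),[9,13); WM=7
i=11 t=8 v=5: → [6,10); WM=10; [6,10) fires=4
i=12 t=13 v=6: → [12,16); WM=10
i=13 t=19 v=3: → [18,22); WM=10
i=14 t=20 v=5: → [18,22); WM=18; [9,13) fires=3 [12,16) fires=2
i=15 t=13 v=2: DROP (t<18-4); WM=18
i=16 t=11 v=2: DROP (t<18-4); WM=18
i=17 t=20 v=6: → [18,22); WM=18
i=18 t=20 v=6: → [18,22); WM=18
i=19 t=21 v=2: → [21,25),[18,22); WM=18
i=20 t=22 v=3: → [21,25); WM=20
i=21 t=25 v=2: → [24,28); WM=20

[0,4)=3 [3,7)=3 [6,10)=4 [9,13)=3 [12,16)=2 [18,22)=5 [21,25)=2 [24,28)=1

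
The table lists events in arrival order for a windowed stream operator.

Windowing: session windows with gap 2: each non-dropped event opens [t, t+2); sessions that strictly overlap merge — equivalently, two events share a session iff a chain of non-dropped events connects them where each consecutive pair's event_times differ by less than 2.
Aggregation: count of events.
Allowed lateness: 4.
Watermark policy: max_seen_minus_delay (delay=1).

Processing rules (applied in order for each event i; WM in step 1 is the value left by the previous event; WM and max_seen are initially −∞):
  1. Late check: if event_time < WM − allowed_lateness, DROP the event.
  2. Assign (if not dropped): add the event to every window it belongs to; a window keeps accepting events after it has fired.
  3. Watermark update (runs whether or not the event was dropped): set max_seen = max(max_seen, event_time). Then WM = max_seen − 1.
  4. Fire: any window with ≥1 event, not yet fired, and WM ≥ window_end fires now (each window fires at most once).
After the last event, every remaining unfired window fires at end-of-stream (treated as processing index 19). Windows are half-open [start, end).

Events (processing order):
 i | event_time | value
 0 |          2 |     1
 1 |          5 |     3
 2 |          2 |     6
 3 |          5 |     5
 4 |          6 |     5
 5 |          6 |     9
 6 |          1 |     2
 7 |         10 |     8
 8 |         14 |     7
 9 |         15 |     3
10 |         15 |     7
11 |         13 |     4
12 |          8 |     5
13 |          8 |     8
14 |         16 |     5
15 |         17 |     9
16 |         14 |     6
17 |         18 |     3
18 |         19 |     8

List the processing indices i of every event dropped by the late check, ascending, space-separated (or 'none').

i=0 t=2 v=1: → [2,4); WM=1
i=1 t=5 v=3: → [5,7); WM=4
i=2 t=2 v=6: → [2,4); WM=4
i=3 t=5 v=5: → [5,7); WM=4
i=4 t=6 v=5: → [5,8); WM=5
i=5 t=6 v=9: → [5,8); WM=5
i=6 t=1 v=2: → [1,4); WM=5
i=7 t=10 v=8: → [10,12); WM=9
i=8 t=14 v=7: → [14,16); WM=13
i=9 t=15 v=3: → [14,17); WM=14
i=10 t=15 v=7: → [14,17); WM=14
i=11 t=13 v=4: → [13,17); WM=14
i=12 t=8 v=5: DROP (t<14-4); WM=14
i=13 t=8 v=8: DROP (t<14-4); WM=14
i=14 t=16 v=5: → [13,18); WM=15
i=15 t=17 v=9: → [13,19); WM=16
i=16 t=14 v=6: → [13,19); WM=16
i=17 t=18 v=3: → [13,20); WM=17
i=18 t=19 v=8: → [13,21); WM=18

12 13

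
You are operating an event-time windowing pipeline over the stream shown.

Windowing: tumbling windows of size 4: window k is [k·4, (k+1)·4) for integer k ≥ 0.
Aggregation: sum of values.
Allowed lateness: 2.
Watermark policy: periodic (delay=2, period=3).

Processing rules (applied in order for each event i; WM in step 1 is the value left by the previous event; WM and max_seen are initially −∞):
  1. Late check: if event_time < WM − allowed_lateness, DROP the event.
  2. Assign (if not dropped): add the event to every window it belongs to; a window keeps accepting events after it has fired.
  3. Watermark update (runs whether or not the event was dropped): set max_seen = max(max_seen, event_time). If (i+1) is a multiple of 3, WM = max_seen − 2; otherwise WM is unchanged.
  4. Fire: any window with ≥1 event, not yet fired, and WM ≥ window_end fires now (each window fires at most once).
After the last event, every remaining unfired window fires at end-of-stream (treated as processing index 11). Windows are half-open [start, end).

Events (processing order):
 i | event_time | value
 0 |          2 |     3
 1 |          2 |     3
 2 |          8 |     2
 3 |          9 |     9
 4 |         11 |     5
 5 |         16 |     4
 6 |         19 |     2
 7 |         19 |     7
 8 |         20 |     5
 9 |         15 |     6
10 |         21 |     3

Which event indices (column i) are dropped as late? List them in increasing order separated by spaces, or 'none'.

9

i=0 t=2 v=3: → [0,4); WM=−∞
i=1 t=2 v=3: → [0,4); WM=−∞
i=2 t=8 v=2: → [8,12); WM=6; [0,4) fires=6
i=3 t=9 v=9: → [8,12); WM=6
i=4 t=11 v=5: → [8,12); WM=6
i=5 t=16 v=4: → [16,20); WM=14; [8,12) fires=16
i=6 t=19 v=2: → [16,20); WM=14
i=7 t=19 v=7: → [16,20); WM=14
i=8 t=20 v=5: → [20,24); WM=18
i=9 t=15 v=6: DROP (t<18-2); WM=18
i=10 t=21 v=3: → [20,24); WM=18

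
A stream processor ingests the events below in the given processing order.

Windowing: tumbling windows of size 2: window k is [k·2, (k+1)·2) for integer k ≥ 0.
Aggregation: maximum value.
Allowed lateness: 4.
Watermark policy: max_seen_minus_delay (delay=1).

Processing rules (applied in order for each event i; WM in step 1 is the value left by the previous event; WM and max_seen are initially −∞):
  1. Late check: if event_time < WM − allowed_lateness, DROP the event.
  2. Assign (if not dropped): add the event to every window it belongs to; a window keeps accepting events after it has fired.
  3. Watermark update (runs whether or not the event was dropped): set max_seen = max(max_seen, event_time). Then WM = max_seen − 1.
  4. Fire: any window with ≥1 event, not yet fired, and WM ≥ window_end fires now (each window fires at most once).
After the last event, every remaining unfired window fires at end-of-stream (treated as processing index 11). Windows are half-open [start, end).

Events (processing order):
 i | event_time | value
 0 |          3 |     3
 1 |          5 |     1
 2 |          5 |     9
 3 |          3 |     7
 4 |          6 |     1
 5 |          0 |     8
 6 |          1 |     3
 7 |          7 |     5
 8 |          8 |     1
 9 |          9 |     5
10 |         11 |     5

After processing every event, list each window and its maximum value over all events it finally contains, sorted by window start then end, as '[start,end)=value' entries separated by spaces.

[0,2)=3 [2,4)=7 [4,6)=9 [6,8)=5 [8,10)=5 [10,12)=5

i=0 t=3 v=3: → [2,4); WM=2
i=1 t=5 v=1: → [4,6); WM=4; [2,4) fires=3
i=2 t=5 v=9: → [4,6); WM=4
i=3 t=3 v=7: → [2,4); WM=4
i=4 t=6 v=1: → [6,8); WM=5
i=5 t=0 v=8: DROP (t<5-4); WM=5
i=6 t=1 v=3: → [0,2); WM=5; [0,2) fires=3
i=7 t=7 v=5: → [6,8); WM=6; [4,6) fires=9
i=8 t=8 v=1: → [8,10); WM=7
i=9 t=9 v=5: → [8,10); WM=8; [6,8) fires=5
i=10 t=11 v=5: → [10,12); WM=10; [8,10) fires=5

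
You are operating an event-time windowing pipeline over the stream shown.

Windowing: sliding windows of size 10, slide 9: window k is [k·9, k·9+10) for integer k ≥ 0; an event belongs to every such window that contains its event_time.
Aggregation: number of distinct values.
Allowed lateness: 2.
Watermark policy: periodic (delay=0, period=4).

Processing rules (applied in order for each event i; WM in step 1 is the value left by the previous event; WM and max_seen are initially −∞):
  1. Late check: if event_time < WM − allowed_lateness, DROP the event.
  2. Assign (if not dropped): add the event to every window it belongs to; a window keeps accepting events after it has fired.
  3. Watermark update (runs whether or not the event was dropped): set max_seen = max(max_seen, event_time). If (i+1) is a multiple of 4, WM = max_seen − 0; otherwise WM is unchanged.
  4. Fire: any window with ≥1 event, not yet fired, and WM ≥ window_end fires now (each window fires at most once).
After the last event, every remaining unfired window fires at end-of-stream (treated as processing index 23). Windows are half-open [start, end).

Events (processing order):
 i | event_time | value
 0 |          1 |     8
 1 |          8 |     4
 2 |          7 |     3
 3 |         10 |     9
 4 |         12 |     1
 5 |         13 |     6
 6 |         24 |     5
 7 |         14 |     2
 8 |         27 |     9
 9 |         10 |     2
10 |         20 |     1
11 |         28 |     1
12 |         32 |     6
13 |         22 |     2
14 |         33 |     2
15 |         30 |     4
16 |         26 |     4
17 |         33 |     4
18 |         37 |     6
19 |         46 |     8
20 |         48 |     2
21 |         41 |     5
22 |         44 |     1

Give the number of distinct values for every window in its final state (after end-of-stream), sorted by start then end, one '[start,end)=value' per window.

[0,10)=3 [9,19)=4 [18,28)=2 [27,37)=5 [36,46)=2 [45,55)=2

i=0 t=1 v=8: → [0,10); WM=−∞
i=1 t=8 v=4: → [0,10); WM=−∞
i=2 t=7 v=3: → [0,10); WM=−∞
i=3 t=10 v=9: → [9,19); WM=10; [0,10) fires=3
i=4 t=12 v=1: → [9,19); WM=10
i=5 t=13 v=6: → [9,19); WM=10
i=6 t=24 v=5: → [18,28); WM=10
i=7 t=14 v=2: → [9,19); WM=24; [9,19) fires=4
i=8 t=27 v=9: → [27,37),[18,28); WM=24
i=9 t=10 v=2: DROP (t<24-2); WM=24
i=10 t=20 v=1: DROP (t<24-2); WM=24
i=11 t=28 v=1: → [27,37); WM=28; [18,28) fires=2
i=12 t=32 v=6: → [27,37); WM=28
i=13 t=22 v=2: DROP (t<28-2); WM=28
i=14 t=33 v=2: → [27,37); WM=28
i=15 t=30 v=4: → [27,37); WM=33
i=16 t=26 v=4: DROP (t<33-2); WM=33
i=17 t=33 v=4: → [27,37); WM=33
i=18 t=37 v=6: → [36,46); WM=33
i=19 t=46 v=8: → [45,55); WM=46; [27,37) fires=5 [36,46) fires=1
i=20 t=48 v=2: → [45,55); WM=46
i=21 t=41 v=5: DROP (t<46-2); WM=46
i=22 t=44 v=1: → [36,46); WM=46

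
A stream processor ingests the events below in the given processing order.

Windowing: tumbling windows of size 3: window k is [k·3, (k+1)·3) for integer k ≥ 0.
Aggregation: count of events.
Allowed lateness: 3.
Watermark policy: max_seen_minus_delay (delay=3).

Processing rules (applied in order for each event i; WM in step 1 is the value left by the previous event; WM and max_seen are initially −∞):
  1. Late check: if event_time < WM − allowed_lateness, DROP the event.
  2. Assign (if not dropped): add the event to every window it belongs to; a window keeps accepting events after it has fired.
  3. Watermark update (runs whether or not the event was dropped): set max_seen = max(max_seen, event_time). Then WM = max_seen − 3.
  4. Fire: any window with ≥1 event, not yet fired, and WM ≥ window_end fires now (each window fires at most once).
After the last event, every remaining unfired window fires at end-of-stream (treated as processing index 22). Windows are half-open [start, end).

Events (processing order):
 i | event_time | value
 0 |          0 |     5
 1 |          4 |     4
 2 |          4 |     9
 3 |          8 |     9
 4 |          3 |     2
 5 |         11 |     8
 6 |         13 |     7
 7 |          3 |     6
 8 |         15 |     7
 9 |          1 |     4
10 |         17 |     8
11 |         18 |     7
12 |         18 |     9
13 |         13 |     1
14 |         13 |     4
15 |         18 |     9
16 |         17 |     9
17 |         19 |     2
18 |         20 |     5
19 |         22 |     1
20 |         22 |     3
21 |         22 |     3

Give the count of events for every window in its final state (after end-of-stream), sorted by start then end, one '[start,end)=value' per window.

[0,3)=1 [3,6)=3 [6,9)=1 [9,12)=1 [12,15)=3 [15,18)=3 [18,21)=5 [21,24)=3

i=0 t=0 v=5: → [0,3); WM=-3
i=1 t=4 v=4: → [3,6); WM=1
i=2 t=4 v=9: → [3,6); WM=1
i=3 t=8 v=9: → [6,9); WM=5; [0,3) fires=1
i=4 t=3 v=2: → [3,6); WM=5
i=5 t=11 v=8: → [9,12); WM=8; [3,6) fires=3
i=6 t=13 v=7: → [12,15); WM=10; [6,9) fires=1
i=7 t=3 v=6: DROP (t<10-3); WM=10
i=8 t=15 v=7: → [15,18); WM=12; [9,12) fires=1
i=9 t=1 v=4: DROP (t<12-3); WM=12
i=10 t=17 v=8: → [15,18); WM=14
i=11 t=18 v=7: → [18,21); WM=15; [12,15) fires=1
i=12 t=18 v=9: → [18,21); WM=15
i=13 t=13 v=1: → [12,15); WM=15
i=14 t=13 v=4: → [12,15); WM=15
i=15 t=18 v=9: → [18,21); WM=15
i=16 t=17 v=9: → [15,18); WM=15
i=17 t=19 v=2: → [18,21); WM=16
i=18 t=20 v=5: → [18,21); WM=17
i=19 t=22 v=1: → [21,24); WM=19; [15,18) fires=3
i=20 t=22 v=3: → [21,24); WM=19
i=21 t=22 v=3: → [21,24); WM=19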